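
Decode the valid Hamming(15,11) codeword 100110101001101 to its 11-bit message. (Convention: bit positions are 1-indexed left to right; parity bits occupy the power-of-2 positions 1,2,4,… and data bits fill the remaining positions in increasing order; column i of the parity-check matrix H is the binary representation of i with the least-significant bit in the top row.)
Parity bits occupy power-of-2 positions; data bits are at positions {3,5,6,7,9,10,11,12,13,14,15} (1-indexed).
Extract: c[3]=0 c[5]=1 c[6]=0 c[7]=1 c[9]=1 c[10]=0 c[11]=0 c[12]=1 c[13]=1 c[14]=0 c[15]=1
Data = 01011001101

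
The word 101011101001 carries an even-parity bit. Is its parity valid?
Sum of all bits: 1+0+1+0+1+1+1+0+1+0+0+1 = 7; 7 mod 2 = 1. Result is 1 → parity error detected.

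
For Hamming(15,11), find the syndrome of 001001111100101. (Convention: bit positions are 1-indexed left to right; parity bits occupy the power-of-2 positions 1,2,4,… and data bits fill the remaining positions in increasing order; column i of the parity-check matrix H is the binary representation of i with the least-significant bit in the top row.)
Syndrome s = H · r^T (mod 2), r = 001001111100101:
  s[0] = (101010101010101)·(001001111100101) mod 2 = 0+0+1+0+0+0+1+0+1+0+0+0+1+0+1 mod 2 = 1
  s[1] = (011001100110011)·(001001111100101) mod 2 = 0+0+1+0+0+1+1+0+0+1+0+0+0+0+1 mod 2 = 1
  s[2] = (000111100001111)·(001001111100101) mod 2 = 0+0+0+0+0+1+1+0+0+0+0+0+1+0+1 mod 2 = 0
  s[3] = (000000011111111)·(001001111100101) mod 2 = 0+0+0+0+0+0+0+1+1+1+0+0+1+0+1 mod 2 = 1
Syndrome = 1101
Non-zero syndrome: error at position 11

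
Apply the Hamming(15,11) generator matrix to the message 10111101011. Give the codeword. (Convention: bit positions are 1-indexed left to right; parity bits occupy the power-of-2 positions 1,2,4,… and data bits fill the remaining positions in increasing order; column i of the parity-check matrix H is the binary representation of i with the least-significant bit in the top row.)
Codeword c = d · G (mod 2), d = 10111101011:
  c[0] = d·G[:,0] = (10111101011)·(11011010101) mod 2 = 1+0+0+1+1+0+0+0+0+0+1 mod 2 = 0
  c[1] = d·G[:,1] = (10111101011)·(10110110011) mod 2 = 1+0+1+1+0+1+0+0+0+1+1 mod 2 = 0
  c[2] = d·G[:,2] = (10111101011)·(10000000000) mod 2 = 1+0+0+0+0+0+0+0+0+0+0 mod 2 = 1
  c[3] = d·G[:,3] = (10111101011)·(01110001111) mod 2 = 0+0+1+1+0+0+0+1+0+1+1 mod 2 = 1
  c[4] = d·G[:,4] = (10111101011)·(01000000000) mod 2 = 0+0+0+0+0+0+0+0+0+0+0 mod 2 = 0
  c[5] = d·G[:,5] = (10111101011)·(00100000000) mod 2 = 0+0+1+0+0+0+0+0+0+0+0 mod 2 = 1
  c[6] = d·G[:,6] = (10111101011)·(00010000000) mod 2 = 0+0+0+1+0+0+0+0+0+0+0 mod 2 = 1
  c[7] = d·G[:,7] = (10111101011)·(00001111111) mod 2 = 0+0+0+0+1+1+0+1+0+1+1 mod 2 = 1
  c[8] = d·G[:,8] = (10111101011)·(00001000000) mod 2 = 0+0+0+0+1+0+0+0+0+0+0 mod 2 = 1
  c[9] = d·G[:,9] = (10111101011)·(00000100000) mod 2 = 0+0+0+0+0+1+0+0+0+0+0 mod 2 = 1
  c[10] = d·G[:,10] = (10111101011)·(00000010000) mod 2 = 0+0+0+0+0+0+0+0+0+0+0 mod 2 = 0
  c[11] = d·G[:,11] = (10111101011)·(00000001000) mod 2 = 0+0+0+0+0+0+0+1+0+0+0 mod 2 = 1
  c[12] = d·G[:,12] = (10111101011)·(00000000100) mod 2 = 0+0+0+0+0+0+0+0+0+0+0 mod 2 = 0
  c[13] = d·G[:,13] = (10111101011)·(00000000010) mod 2 = 0+0+0+0+0+0+0+0+0+1+0 mod 2 = 1
  c[14] = d·G[:,14] = (10111101011)·(00000000001) mod 2 = 0+0+0+0+0+0+0+0+0+0+1 mod 2 = 1
Codeword = 001101111101011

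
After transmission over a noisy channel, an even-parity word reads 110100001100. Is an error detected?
Sum of received bits: 1+1+0+1+0+0+0+0+1+1+0+0 = 5; 5 mod 2 = 1. Result is 1 ≠ 0 → error detected.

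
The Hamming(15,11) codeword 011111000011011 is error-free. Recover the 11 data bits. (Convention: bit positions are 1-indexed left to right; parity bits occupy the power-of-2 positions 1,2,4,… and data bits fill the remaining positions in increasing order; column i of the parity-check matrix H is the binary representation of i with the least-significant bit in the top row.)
Parity bits occupy power-of-2 positions; data bits are at positions {3,5,6,7,9,10,11,12,13,14,15} (1-indexed).
Extract: c[3]=1 c[5]=1 c[6]=1 c[7]=0 c[9]=0 c[10]=0 c[11]=1 c[12]=1 c[13]=0 c[14]=1 c[15]=1
Data = 11100011011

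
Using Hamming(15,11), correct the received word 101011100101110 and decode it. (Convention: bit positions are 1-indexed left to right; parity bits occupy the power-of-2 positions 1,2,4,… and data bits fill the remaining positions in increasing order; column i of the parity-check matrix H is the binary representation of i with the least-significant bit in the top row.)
Syndrome s = H · r^T (mod 2), r = 101011100101110:
  s[0] = (101010101010101)·(101011100101110) mod 2 = 1+0+1+0+1+0+1+0+0+0+0+0+1+0+0 mod 2 = 1
  s[1] = (011001100110011)·(101011100101110) mod 2 = 0+0+1+0+0+1+1+0+0+1+0+0+0+1+0 mod 2 = 1
  s[2] = (000111100001111)·(101011100101110) mod 2 = 0+0+0+0+1+1+1+0+0+0+0+1+1+1+0 mod 2 = 0
  s[3] = (000000011111111)·(101011100101110) mod 2 = 0+0+0+0+0+0+0+0+0+1+0+1+1+1+0 mod 2 = 0
Syndrome = 1100
Column 3 of H equals this syndrome → error at bit 3 (1-indexed).
Flip bit 3: 101011100101110 → 100011100101110
Extract data bits at positions {3,5,6,7,9,10,11,12,13,14,15}: 01110101110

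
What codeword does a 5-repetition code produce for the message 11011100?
Repeat each bit 5× and concatenate:
1→11111  1→11111  0→00000  1→11111  1→11111  1→11111  0→00000  0→00000
Codeword = 1111111111000001111111111111110000000000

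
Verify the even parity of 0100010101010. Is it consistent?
Sum of all bits: 0+1+0+0+0+1+0+1+0+1+0+1+0 = 5; 5 mod 2 = 1. Result is 1 → parity error detected.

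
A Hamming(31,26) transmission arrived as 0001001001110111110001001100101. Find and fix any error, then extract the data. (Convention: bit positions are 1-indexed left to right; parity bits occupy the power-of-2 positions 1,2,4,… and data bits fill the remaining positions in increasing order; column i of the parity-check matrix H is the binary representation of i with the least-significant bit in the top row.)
Syndrome s = H · r^T (mod 2), r = 0001001001110111110001001100101:
  s[0] = (1010101010101010101010101010101)·(0001001001110111110001001100101) mod 2 = 0+0+0+0+0+0+1+0+0+0+1+0+0+0+1+0+1+0+0+0+0+0+0+0+1+0+0+0+1+0+1 mod 2 = 1
  s[1] = (0110011001100110011001100110011)·(0001001001110111110001001100101) mod 2 = 0+0+0+0+0+0+1+0+0+1+1+0+0+1+1+0+0+1+0+0+0+1+0+0+0+1+0+0+0+0+1 mod 2 = 1
  s[2] = (0001111000011110000111100001111)·(0001001001110111110001001100101) mod 2 = 0+0+0+1+0+0+1+0+0+0+0+1+0+1+1+0+0+0+0+0+0+1+0+0+0+0+0+0+1+0+1 mod 2 = 0
  s[3] = (0000000111111110000000011111111)·(0001001001110111110001001100101) mod 2 = 0+0+0+0+0+0+0+0+0+1+1+1+0+1+1+0+0+0+0+0+0+0+0+0+1+1+0+0+1+0+1 mod 2 = 1
  s[4] = (0000000000000001111111111111111)·(0001001001110111110001001100101) mod 2 = 0+0+0+0+0+0+0+0+0+0+0+0+0+0+0+1+1+1+0+0+0+1+0+0+1+1+0+0+1+0+1 mod 2 = 0
Syndrome = 11010
Column 11 of H equals this syndrome → error at bit 11 (1-indexed).
Flip bit 11: 0001001001110111110001001100101 → 0001001001010111110001001100101
Extract data bits at positions {3,5,6,7,9,10,11,12,13,14,15,17,18,19,20,21,22,23,24,25,26,27,28,29,30,31}: 00010101011110001001100101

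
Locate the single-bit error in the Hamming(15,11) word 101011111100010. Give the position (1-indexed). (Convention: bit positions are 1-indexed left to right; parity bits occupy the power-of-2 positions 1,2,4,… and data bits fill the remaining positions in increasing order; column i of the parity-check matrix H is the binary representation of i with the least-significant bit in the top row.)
Syndrome s = H · r^T (mod 2), r = 101011111100010:
  s[0] = (101010101010101)·(101011111100010) mod 2 = 1+0+1+0+1+0+1+0+1+0+0+0+0+0+0 mod 2 = 1
  s[1] = (011001100110011)·(101011111100010) mod 2 = 0+0+1+0+0+1+1+0+0+1+0+0+0+1+0 mod 2 = 1
  s[2] = (000111100001111)·(101011111100010) mod 2 = 0+0+0+0+1+1+1+0+0+0+0+0+0+1+0 mod 2 = 0
  s[3] = (000000011111111)·(101011111100010) mod 2 = 0+0+0+0+0+0+0+1+1+1+0+0+0+1+0 mod 2 = 0
Syndrome = 1100
Column i of H is the binary representation of i, so the syndrome is the binary index of the flipped bit.
Read s = 1100 with s[0] as LSB: 1·2^0 + 1·2^1 + 0·2^2 + 0·2^3 = 3.
Error is at bit position 3.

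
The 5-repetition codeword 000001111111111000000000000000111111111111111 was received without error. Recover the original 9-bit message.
Split into 5-bit blocks: 00000 11111 11111 00000 00000 00000 11111 11111 11111
Data = 011000111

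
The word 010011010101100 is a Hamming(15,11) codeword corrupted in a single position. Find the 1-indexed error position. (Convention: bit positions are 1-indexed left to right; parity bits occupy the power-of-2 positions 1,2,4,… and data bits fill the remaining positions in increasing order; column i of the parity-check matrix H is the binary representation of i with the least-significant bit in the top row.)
Syndrome s = H · r^T (mod 2), r = 010011010101100:
  s[0] = (101010101010101)·(010011010101100) mod 2 = 0+0+0+0+1+0+0+0+0+0+0+0+1+0+0 mod 2 = 0
  s[1] = (011001100110011)·(010011010101100) mod 2 = 0+1+0+0+0+1+0+0+0+1+0+0+0+0+0 mod 2 = 1
  s[2] = (000111100001111)·(010011010101100) mod 2 = 0+0+0+0+1+1+0+0+0+0+0+1+1+0+0 mod 2 = 0
  s[3] = (000000011111111)·(010011010101100) mod 2 = 0+0+0+0+0+0+0+1+0+1+0+1+1+0+0 mod 2 = 0
Syndrome = 0100
Column i of H is the binary representation of i, so the syndrome is the binary index of the flipped bit.
Read s = 0100 with s[0] as LSB: 0·2^0 + 1·2^1 + 0·2^2 + 0·2^3 = 2.
Error is at bit position 2.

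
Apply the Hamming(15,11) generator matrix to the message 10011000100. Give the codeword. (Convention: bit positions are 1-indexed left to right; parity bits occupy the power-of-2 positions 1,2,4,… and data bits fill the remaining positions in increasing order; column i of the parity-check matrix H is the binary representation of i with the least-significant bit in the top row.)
Codeword c = d · G (mod 2), d = 10011000100:
  c[0] = d·G[:,0] = (10011000100)·(11011010101) mod 2 = 1+0+0+1+1+0+0+0+1+0+0 mod 2 = 0
  c[1] = d·G[:,1] = (10011000100)·(10110110011) mod 2 = 1+0+0+1+0+0+0+0+0+0+0 mod 2 = 0
  c[2] = d·G[:,2] = (10011000100)·(10000000000) mod 2 = 1+0+0+0+0+0+0+0+0+0+0 mod 2 = 1
  c[3] = d·G[:,3] = (10011000100)·(01110001111) mod 2 = 0+0+0+1+0+0+0+0+1+0+0 mod 2 = 0
  c[4] = d·G[:,4] = (10011000100)·(01000000000) mod 2 = 0+0+0+0+0+0+0+0+0+0+0 mod 2 = 0
  c[5] = d·G[:,5] = (10011000100)·(00100000000) mod 2 = 0+0+0+0+0+0+0+0+0+0+0 mod 2 = 0
  c[6] = d·G[:,6] = (10011000100)·(00010000000) mod 2 = 0+0+0+1+0+0+0+0+0+0+0 mod 2 = 1
  c[7] = d·G[:,7] = (10011000100)·(00001111111) mod 2 = 0+0+0+0+1+0+0+0+1+0+0 mod 2 = 0
  c[8] = d·G[:,8] = (10011000100)·(00001000000) mod 2 = 0+0+0+0+1+0+0+0+0+0+0 mod 2 = 1
  c[9] = d·G[:,9] = (10011000100)·(00000100000) mod 2 = 0+0+0+0+0+0+0+0+0+0+0 mod 2 = 0
  c[10] = d·G[:,10] = (10011000100)·(00000010000) mod 2 = 0+0+0+0+0+0+0+0+0+0+0 mod 2 = 0
  c[11] = d·G[:,11] = (10011000100)·(00000001000) mod 2 = 0+0+0+0+0+0+0+0+0+0+0 mod 2 = 0
  c[12] = d·G[:,12] = (10011000100)·(00000000100) mod 2 = 0+0+0+0+0+0+0+0+1+0+0 mod 2 = 1
  c[13] = d·G[:,13] = (10011000100)·(00000000010) mod 2 = 0+0+0+0+0+0+0+0+0+0+0 mod 2 = 0
  c[14] = d·G[:,14] = (10011000100)·(00000000001) mod 2 = 0+0+0+0+0+0+0+0+0+0+0 mod 2 = 0
Codeword = 001000101000100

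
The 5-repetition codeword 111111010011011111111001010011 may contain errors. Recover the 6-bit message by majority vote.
Split into 5-bit blocks and majority-vote each:
  block 1 = 11111: 5 ones, 0 zeros → 1
  block 2 = 10100: 2 ones, 3 zeros → 0
  block 3 = 11011: 4 ones, 1 zeros → 1
  block 4 = 11111: 5 ones, 0 zeros → 1
  block 5 = 10010: 2 ones, 3 zeros → 0
  block 6 = 10011: 3 ones, 2 zeros → 1
Decoded = 101101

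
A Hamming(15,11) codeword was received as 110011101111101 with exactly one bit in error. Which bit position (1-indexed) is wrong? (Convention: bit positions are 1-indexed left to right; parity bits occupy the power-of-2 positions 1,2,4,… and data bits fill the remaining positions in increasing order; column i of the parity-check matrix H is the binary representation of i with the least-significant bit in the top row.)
Syndrome s = H · r^T (mod 2), r = 110011101111101:
  s[0] = (101010101010101)·(110011101111101) mod 2 = 1+0+0+0+1+0+1+0+1+0+1+0+1+0+1 mod 2 = 1
  s[1] = (011001100110011)·(110011101111101) mod 2 = 0+1+0+0+0+1+1+0+0+1+1+0+0+0+1 mod 2 = 0
  s[2] = (000111100001111)·(110011101111101) mod 2 = 0+0+0+0+1+1+1+0+0+0+0+1+1+0+1 mod 2 = 0
  s[3] = (000000011111111)·(110011101111101) mod 2 = 0+0+0+0+0+0+0+0+1+1+1+1+1+0+1 mod 2 = 0
Syndrome = 1000
Column i of H is the binary representation of i, so the syndrome is the binary index of the flipped bit.
Read s = 1000 with s[0] as LSB: 1·2^0 + 0·2^1 + 0·2^2 + 0·2^3 = 1.
Error is at bit position 1.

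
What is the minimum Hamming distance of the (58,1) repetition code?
d_min = 58 (the only two codewords are 0…0 and 1…1, differing in all 58 positions).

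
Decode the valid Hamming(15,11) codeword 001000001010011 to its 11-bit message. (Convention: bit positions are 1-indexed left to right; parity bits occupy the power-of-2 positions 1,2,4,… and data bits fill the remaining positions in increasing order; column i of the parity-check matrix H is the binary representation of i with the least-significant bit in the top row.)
Parity bits occupy power-of-2 positions; data bits are at positions {3,5,6,7,9,10,11,12,13,14,15} (1-indexed).
Extract: c[3]=1 c[5]=0 c[6]=0 c[7]=0 c[9]=1 c[10]=0 c[11]=1 c[12]=0 c[13]=0 c[14]=1 c[15]=1
Data = 10001010011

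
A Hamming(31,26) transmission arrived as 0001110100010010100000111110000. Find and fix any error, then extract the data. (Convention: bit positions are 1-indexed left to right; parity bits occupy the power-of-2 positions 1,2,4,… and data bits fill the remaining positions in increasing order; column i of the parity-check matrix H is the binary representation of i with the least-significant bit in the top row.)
Syndrome s = H · r^T (mod 2), r = 0001110100010010100000111110000:
  s[0] = (1010101010101010101010101010101)·(0001110100010010100000111110000) mod 2 = 0+0+0+0+1+0+0+0+0+0+0+0+0+0+1+0+1+0+0+0+0+0+1+0+1+0+1+0+0+0+0 mod 2 = 0
  s[1] = (0110011001100110011001100110011)·(0001110100010010100000111110000) mod 2 = 0+0+0+0+0+1+0+0+0+0+0+0+0+0+1+0+0+0+0+0+0+0+1+0+0+1+1+0+0+0+0 mod 2 = 1
  s[2] = (0001111000011110000111100001111)·(0001110100010010100000111110000) mod 2 = 0+0+0+1+1+1+0+0+0+0+0+1+0+0+1+0+0+0+0+0+0+0+1+0+0+0+0+0+0+0+0 mod 2 = 0
  s[3] = (0000000111111110000000011111111)·(0001110100010010100000111110000) mod 2 = 0+0+0+0+0+0+0+1+0+0+0+1+0+0+1+0+0+0+0+0+0+0+0+1+1+1+1+0+0+0+0 mod 2 = 1
  s[4] = (0000000000000001111111111111111)·(0001110100010010100000111110000) mod 2 = 0+0+0+0+0+0+0+0+0+0+0+0+0+0+0+0+1+0+0+0+0+0+1+1+1+1+1+0+0+0+0 mod 2 = 0
Syndrome = 01010
Column 10 of H equals this syndrome → error at bit 10 (1-indexed).
Flip bit 10: 0001110100010010100000111110000 → 0001110101010010100000111110000
Extract data bits at positions {3,5,6,7,9,10,11,12,13,14,15,17,18,19,20,21,22,23,24,25,26,27,28,29,30,31}: 01100101001100000111110000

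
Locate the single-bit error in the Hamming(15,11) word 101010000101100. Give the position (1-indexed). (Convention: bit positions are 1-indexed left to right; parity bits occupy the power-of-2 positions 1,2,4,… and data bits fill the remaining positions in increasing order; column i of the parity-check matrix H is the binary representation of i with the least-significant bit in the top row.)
Syndrome s = H · r^T (mod 2), r = 101010000101100:
  s[0] = (101010101010101)·(101010000101100) mod 2 = 1+0+1+0+1+0+0+0+0+0+0+0+1+0+0 mod 2 = 0
  s[1] = (011001100110011)·(101010000101100) mod 2 = 0+0+1+0+0+0+0+0+0+1+0+0+0+0+0 mod 2 = 0
  s[2] = (000111100001111)·(101010000101100) mod 2 = 0+0+0+0+1+0+0+0+0+0+0+1+1+0+0 mod 2 = 1
  s[3] = (000000011111111)·(101010000101100) mod 2 = 0+0+0+0+0+0+0+0+0+1+0+1+1+0+0 mod 2 = 1
Syndrome = 0011
Column i of H is the binary representation of i, so the syndrome is the binary index of the flipped bit.
Read s = 0011 with s[0] as LSB: 0·2^0 + 0·2^1 + 1·2^2 + 1·2^3 = 12.
Error is at bit position 12.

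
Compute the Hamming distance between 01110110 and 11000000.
XOR = 10110110, count of 1s = 5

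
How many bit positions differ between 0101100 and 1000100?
XOR = 1101000, count of 1s = 3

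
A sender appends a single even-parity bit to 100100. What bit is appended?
Sum of data bits: 1+0+0+1+0+0 = 2.
2 mod 2 = 0, so parity bit = 0.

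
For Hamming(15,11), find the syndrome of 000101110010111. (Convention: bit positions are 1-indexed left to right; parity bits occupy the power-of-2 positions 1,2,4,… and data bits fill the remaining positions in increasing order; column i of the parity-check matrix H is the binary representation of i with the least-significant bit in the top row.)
Syndrome s = H · r^T (mod 2), r = 000101110010111:
  s[0] = (101010101010101)·(000101110010111) mod 2 = 0+0+0+0+0+0+1+0+0+0+1+0+1+0+1 mod 2 = 0
  s[1] = (011001100110011)·(000101110010111) mod 2 = 0+0+0+0+0+1+1+0+0+0+1+0+0+1+1 mod 2 = 1
  s[2] = (000111100001111)·(000101110010111) mod 2 = 0+0+0+1+0+1+1+0+0+0+0+0+1+1+1 mod 2 = 0
  s[3] = (000000011111111)·(000101110010111) mod 2 = 0+0+0+0+0+0+0+1+0+0+1+0+1+1+1 mod 2 = 1
Syndrome = 0101
Non-zero syndrome: error at position 10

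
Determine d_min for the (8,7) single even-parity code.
d_min = 2 (flipping one data bit also flips the parity bit, so the two closest codewords differ in exactly 2 positions).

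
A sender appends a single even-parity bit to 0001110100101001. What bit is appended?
Sum of data bits: 0+0+0+1+1+1+0+1+0+0+1+0+1+0+0+1 = 7.
7 mod 2 = 1, so parity bit = 1.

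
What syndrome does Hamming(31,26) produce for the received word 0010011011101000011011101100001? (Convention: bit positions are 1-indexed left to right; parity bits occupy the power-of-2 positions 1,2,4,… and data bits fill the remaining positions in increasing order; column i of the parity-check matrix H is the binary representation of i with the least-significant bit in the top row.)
Syndrome s = H · r^T (mod 2), r = 0010011011101000011011101100001:
  s[0] = (1010101010101010101010101010101)·(0010011011101000011011101100001) mod 2 = 0+0+1+0+0+0+1+0+1+0+1+0+1+0+0+0+0+0+1+0+1+0+1+0+1+0+0+0+0+0+1 mod 2 = 0
  s[1] = (0110011001100110011001100110011)·(0010011011101000011011101100001) mod 2 = 0+0+1+0+0+1+1+0+0+1+1+0+0+0+0+0+0+1+1+0+0+1+1+0+0+1+0+0+0+0+1 mod 2 = 1
  s[2] = (0001111000011110000111100001111)·(0010011011101000011011101100001) mod 2 = 0+0+0+0+0+1+1+0+0+0+0+0+1+0+0+0+0+0+0+0+1+1+1+0+0+0+0+0+0+0+1 mod 2 = 1
  s[3] = (0000000111111110000000011111111)·(0010011011101000011011101100001) mod 2 = 0+0+0+0+0+0+0+0+1+1+1+0+1+0+0+0+0+0+0+0+0+0+0+0+1+1+0+0+0+0+1 mod 2 = 1
  s[4] = (0000000000000001111111111111111)·(0010011011101000011011101100001) mod 2 = 0+0+0+0+0+0+0+0+0+0+0+0+0+0+0+0+0+1+1+0+1+1+1+0+1+1+0+0+0+0+1 mod 2 = 0
Syndrome = 01110
Non-zero syndrome: error at position 14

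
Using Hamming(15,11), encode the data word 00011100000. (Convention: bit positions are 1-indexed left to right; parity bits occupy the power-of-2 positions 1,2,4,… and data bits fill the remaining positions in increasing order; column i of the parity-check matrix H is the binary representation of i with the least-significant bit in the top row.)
Codeword c = d · G (mod 2), d = 00011100000:
  c[0] = d·G[:,0] = (00011100000)·(11011010101) mod 2 = 0+0+0+1+1+0+0+0+0+0+0 mod 2 = 0
  c[1] = d·G[:,1] = (00011100000)·(10110110011) mod 2 = 0+0+0+1+0+1+0+0+0+0+0 mod 2 = 0
  c[2] = d·G[:,2] = (00011100000)·(10000000000) mod 2 = 0+0+0+0+0+0+0+0+0+0+0 mod 2 = 0
  c[3] = d·G[:,3] = (00011100000)·(01110001111) mod 2 = 0+0+0+1+0+0+0+0+0+0+0 mod 2 = 1
  c[4] = d·G[:,4] = (00011100000)·(01000000000) mod 2 = 0+0+0+0+0+0+0+0+0+0+0 mod 2 = 0
  c[5] = d·G[:,5] = (00011100000)·(00100000000) mod 2 = 0+0+0+0+0+0+0+0+0+0+0 mod 2 = 0
  c[6] = d·G[:,6] = (00011100000)·(00010000000) mod 2 = 0+0+0+1+0+0+0+0+0+0+0 mod 2 = 1
  c[7] = d·G[:,7] = (00011100000)·(00001111111) mod 2 = 0+0+0+0+1+1+0+0+0+0+0 mod 2 = 0
  c[8] = d·G[:,8] = (00011100000)·(00001000000) mod 2 = 0+0+0+0+1+0+0+0+0+0+0 mod 2 = 1
  c[9] = d·G[:,9] = (00011100000)·(00000100000) mod 2 = 0+0+0+0+0+1+0+0+0+0+0 mod 2 = 1
  c[10] = d·G[:,10] = (00011100000)·(00000010000) mod 2 = 0+0+0+0+0+0+0+0+0+0+0 mod 2 = 0
  c[11] = d·G[:,11] = (00011100000)·(00000001000) mod 2 = 0+0+0+0+0+0+0+0+0+0+0 mod 2 = 0
  c[12] = d·G[:,12] = (00011100000)·(00000000100) mod 2 = 0+0+0+0+0+0+0+0+0+0+0 mod 2 = 0
  c[13] = d·G[:,13] = (00011100000)·(00000000010) mod 2 = 0+0+0+0+0+0+0+0+0+0+0 mod 2 = 0
  c[14] = d·G[:,14] = (00011100000)·(00000000001) mod 2 = 0+0+0+0+0+0+0+0+0+0+0 mod 2 = 0
Codeword = 000100101100000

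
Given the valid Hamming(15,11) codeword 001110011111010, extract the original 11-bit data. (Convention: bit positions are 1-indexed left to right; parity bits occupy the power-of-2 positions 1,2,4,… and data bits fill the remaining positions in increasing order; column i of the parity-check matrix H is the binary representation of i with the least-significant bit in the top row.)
Parity bits occupy power-of-2 positions; data bits are at positions {3,5,6,7,9,10,11,12,13,14,15} (1-indexed).
Extract: c[3]=1 c[5]=1 c[6]=0 c[7]=0 c[9]=1 c[10]=1 c[11]=1 c[12]=1 c[13]=0 c[14]=1 c[15]=0
Data = 11001111010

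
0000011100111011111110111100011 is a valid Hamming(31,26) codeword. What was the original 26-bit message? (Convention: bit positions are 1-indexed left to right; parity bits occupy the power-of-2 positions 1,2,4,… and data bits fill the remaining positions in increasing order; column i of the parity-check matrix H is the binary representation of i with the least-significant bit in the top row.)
Parity bits occupy power-of-2 positions; data bits are at positions {3,5,6,7,9,10,11,12,13,14,15,17,18,19,20,21,22,23,24,25,26,27,28,29,30,31} (1-indexed).
Extract: c[3]=0 c[5]=0 c[6]=1 c[7]=1 c[9]=0 c[10]=0 c[11]=1 c[12]=1 c[13]=1 c[14]=0 c[15]=1 c[17]=1 c[18]=1 c[19]=1 c[20]=1 c[21]=1 c[22]=0 c[23]=1 c[24]=1 c[25]=1 c[26]=1 c[27]=0 c[28]=0 c[29]=0 c[30]=1 c[31]=1
Data = 00110011101111110111100011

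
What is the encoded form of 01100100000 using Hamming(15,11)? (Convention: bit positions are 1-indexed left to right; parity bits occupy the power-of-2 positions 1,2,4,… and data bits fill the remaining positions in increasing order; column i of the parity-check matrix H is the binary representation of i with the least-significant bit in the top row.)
Codeword c = d · G (mod 2), d = 01100100000:
  c[0] = d·G[:,0] = (01100100000)·(11011010101) mod 2 = 0+1+0+0+0+0+0+0+0+0+0 mod 2 = 1
  c[1] = d·G[:,1] = (01100100000)·(10110110011) mod 2 = 0+0+1+0+0+1+0+0+0+0+0 mod 2 = 0
  c[2] = d·G[:,2] = (01100100000)·(10000000000) mod 2 = 0+0+0+0+0+0+0+0+0+0+0 mod 2 = 0
  c[3] = d·G[:,3] = (01100100000)·(01110001111) mod 2 = 0+1+1+0+0+0+0+0+0+0+0 mod 2 = 0
  c[4] = d·G[:,4] = (01100100000)·(01000000000) mod 2 = 0+1+0+0+0+0+0+0+0+0+0 mod 2 = 1
  c[5] = d·G[:,5] = (01100100000)·(00100000000) mod 2 = 0+0+1+0+0+0+0+0+0+0+0 mod 2 = 1
  c[6] = d·G[:,6] = (01100100000)·(00010000000) mod 2 = 0+0+0+0+0+0+0+0+0+0+0 mod 2 = 0
  c[7] = d·G[:,7] = (01100100000)·(00001111111) mod 2 = 0+0+0+0+0+1+0+0+0+0+0 mod 2 = 1
  c[8] = d·G[:,8] = (01100100000)·(00001000000) mod 2 = 0+0+0+0+0+0+0+0+0+0+0 mod 2 = 0
  c[9] = d·G[:,9] = (01100100000)·(00000100000) mod 2 = 0+0+0+0+0+1+0+0+0+0+0 mod 2 = 1
  c[10] = d·G[:,10] = (01100100000)·(00000010000) mod 2 = 0+0+0+0+0+0+0+0+0+0+0 mod 2 = 0
  c[11] = d·G[:,11] = (01100100000)·(00000001000) mod 2 = 0+0+0+0+0+0+0+0+0+0+0 mod 2 = 0
  c[12] = d·G[:,12] = (01100100000)·(00000000100) mod 2 = 0+0+0+0+0+0+0+0+0+0+0 mod 2 = 0
  c[13] = d·G[:,13] = (01100100000)·(00000000010) mod 2 = 0+0+0+0+0+0+0+0+0+0+0 mod 2 = 0
  c[14] = d·G[:,14] = (01100100000)·(00000000001) mod 2 = 0+0+0+0+0+0+0+0+0+0+0 mod 2 = 0
Codeword = 100011010100000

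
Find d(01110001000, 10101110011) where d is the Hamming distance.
XOR = 11011111011, count of 1s = 9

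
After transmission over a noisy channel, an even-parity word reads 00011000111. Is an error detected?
Sum of received bits: 0+0+0+1+1+0+0+0+1+1+1 = 5; 5 mod 2 = 1. Result is 1 ≠ 0 → error detected.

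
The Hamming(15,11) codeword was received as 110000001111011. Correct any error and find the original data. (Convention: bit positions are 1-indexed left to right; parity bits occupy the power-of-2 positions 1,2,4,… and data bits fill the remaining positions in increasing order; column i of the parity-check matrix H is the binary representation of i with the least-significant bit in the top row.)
Syndrome s = H · r^T (mod 2), r = 110000001111011:
  s[0] = (101010101010101)·(110000001111011) mod 2 = 1+0+0+0+0+0+0+0+1+0+1+0+0+0+1 mod 2 = 0
  s[1] = (011001100110011)·(110000001111011) mod 2 = 0+1+0+0+0+0+0+0+0+1+1+0+0+1+1 mod 2 = 1
  s[2] = (000111100001111)·(110000001111011) mod 2 = 0+0+0+0+0+0+0+0+0+0+0+1+0+1+1 mod 2 = 1
  s[3] = (000000011111111)·(110000001111011) mod 2 = 0+0+0+0+0+0+0+0+1+1+1+1+0+1+1 mod 2 = 0
Syndrome = 0110
Column 6 of H equals this syndrome → error at bit 6 (1-indexed).
Flip bit 6: 110000001111011 → 110001001111011
Extract data bits at positions {3,5,6,7,9,10,11,12,13,14,15}: 00101111011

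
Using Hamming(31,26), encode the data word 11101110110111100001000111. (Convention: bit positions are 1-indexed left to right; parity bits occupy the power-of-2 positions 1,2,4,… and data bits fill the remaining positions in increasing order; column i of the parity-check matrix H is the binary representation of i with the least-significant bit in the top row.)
Codeword c = d · G (mod 2), d = 11101110110111100001000111:
  c[0] = d·G[:,0] = (11101110110111100001000111)·(11011010101101010101010101) mod 2 = 1+1+0+0+1+0+1+0+1+0+0+1+0+1+0+0+0+0+0+1+0+0+0+1+0+1 mod 2 = 0
  c[1] = d·G[:,1] = (11101110110111100001000111)·(10110110011011001100110011) mod 2 = 1+0+1+0+0+1+1+0+0+1+0+0+1+1+0+0+0+0+0+0+0+0+0+0+1+1 mod 2 = 1
  c[2] = d·G[:,2] = (11101110110111100001000111)·(10000000000000000000000000) mod 2 = 1+0+0+0+0+0+0+0+0+0+0+0+0+0+0+0+0+0+0+0+0+0+0+0+0+0 mod 2 = 1
  c[3] = d·G[:,3] = (11101110110111100001000111)·(01110001111000111100001111) mod 2 = 0+1+1+0+0+0+0+0+1+1+0+0+0+0+1+0+0+0+0+0+0+0+0+1+1+1 mod 2 = 0
  c[4] = d·G[:,4] = (11101110110111100001000111)·(01000000000000000000000000) mod 2 = 0+1+0+0+0+0+0+0+0+0+0+0+0+0+0+0+0+0+0+0+0+0+0+0+0+0 mod 2 = 1
  c[5] = d·G[:,5] = (11101110110111100001000111)·(00100000000000000000000000) mod 2 = 0+0+1+0+0+0+0+0+0+0+0+0+0+0+0+0+0+0+0+0+0+0+0+0+0+0 mod 2 = 1
  c[6] = d·G[:,6] = (11101110110111100001000111)·(00010000000000000000000000) mod 2 = 0+0+0+0+0+0+0+0+0+0+0+0+0+0+0+0+0+0+0+0+0+0+0+0+0+0 mod 2 = 0
  c[7] = d·G[:,7] = (11101110110111100001000111)·(00001111111000000011111111) mod 2 = 0+0+0+0+1+1+1+0+1+1+0+0+0+0+0+0+0+0+0+1+0+0+0+1+1+1 mod 2 = 1
  c[8] = d·G[:,8] = (11101110110111100001000111)·(00001000000000000000000000) mod 2 = 0+0+0+0+1+0+0+0+0+0+0+0+0+0+0+0+0+0+0+0+0+0+0+0+0+0 mod 2 = 1
  c[9] = d·G[:,9] = (11101110110111100001000111)·(00000100000000000000000000) mod 2 = 0+0+0+0+0+1+0+0+0+0+0+0+0+0+0+0+0+0+0+0+0+0+0+0+0+0 mod 2 = 1
  c[10] = d·G[:,10] = (11101110110111100001000111)·(00000010000000000000000000) mod 2 = 0+0+0+0+0+0+1+0+0+0+0+0+0+0+0+0+0+0+0+0+0+0+0+0+0+0 mod 2 = 1
  c[11] = d·G[:,11] = (11101110110111100001000111)·(00000001000000000000000000) mod 2 = 0+0+0+0+0+0+0+0+0+0+0+0+0+0+0+0+0+0+0+0+0+0+0+0+0+0 mod 2 = 0
  c[12] = d·G[:,12] = (11101110110111100001000111)·(00000000100000000000000000) mod 2 = 0+0+0+0+0+0+0+0+1+0+0+0+0+0+0+0+0+0+0+0+0+0+0+0+0+0 mod 2 = 1
  c[13] = d·G[:,13] = (11101110110111100001000111)·(00000000010000000000000000) mod 2 = 0+0+0+0+0+0+0+0+0+1+0+0+0+0+0+0+0+0+0+0+0+0+0+0+0+0 mod 2 = 1
  c[14] = d·G[:,14] = (11101110110111100001000111)·(00000000001000000000000000) mod 2 = 0+0+0+0+0+0+0+0+0+0+0+0+0+0+0+0+0+0+0+0+0+0+0+0+0+0 mod 2 = 0
  c[15] = d·G[:,15] = (11101110110111100001000111)·(00000000000111111111111111) mod 2 = 0+0+0+0+0+0+0+0+0+0+0+1+1+1+1+0+0+0+0+1+0+0+0+1+1+1 mod 2 = 0
  c[16] = d·G[:,16] = (11101110110111100001000111)·(00000000000100000000000000) mod 2 = 0+0+0+0+0+0+0+0+0+0+0+1+0+0+0+0+0+0+0+0+0+0+0+0+0+0 mod 2 = 1
  c[17] = d·G[:,17] = (11101110110111100001000111)·(00000000000010000000000000) mod 2 = 0+0+0+0+0+0+0+0+0+0+0+0+1+0+0+0+0+0+0+0+0+0+0+0+0+0 mod 2 = 1
  c[18] = d·G[:,18] = (11101110110111100001000111)·(00000000000001000000000000) mod 2 = 0+0+0+0+0+0+0+0+0+0+0+0+0+1+0+0+0+0+0+0+0+0+0+0+0+0 mod 2 = 1
  c[19] = d·G[:,19] = (11101110110111100001000111)·(00000000000000100000000000) mod 2 = 0+0+0+0+0+0+0+0+0+0+0+0+0+0+1+0+0+0+0+0+0+0+0+0+0+0 mod 2 = 1
  c[20] = d·G[:,20] = (11101110110111100001000111)·(00000000000000010000000000) mod 2 = 0+0+0+0+0+0+0+0+0+0+0+0+0+0+0+0+0+0+0+0+0+0+0+0+0+0 mod 2 = 0
  c[21] = d·G[:,21] = (11101110110111100001000111)·(00000000000000001000000000) mod 2 = 0+0+0+0+0+0+0+0+0+0+0+0+0+0+0+0+0+0+0+0+0+0+0+0+0+0 mod 2 = 0
  c[22] = d·G[:,22] = (11101110110111100001000111)·(00000000000000000100000000) mod 2 = 0+0+0+0+0+0+0+0+0+0+0+0+0+0+0+0+0+0+0+0+0+0+0+0+0+0 mod 2 = 0
  c[23] = d·G[:,23] = (11101110110111100001000111)·(00000000000000000010000000) mod 2 = 0+0+0+0+0+0+0+0+0+0+0+0+0+0+0+0+0+0+0+0+0+0+0+0+0+0 mod 2 = 0
  c[24] = d·G[:,24] = (11101110110111100001000111)·(00000000000000000001000000) mod 2 = 0+0+0+0+0+0+0+0+0+0+0+0+0+0+0+0+0+0+0+1+0+0+0+0+0+0 mod 2 = 1
  c[25] = d·G[:,25] = (11101110110111100001000111)·(00000000000000000000100000) mod 2 = 0+0+0+0+0+0+0+0+0+0+0+0+0+0+0+0+0+0+0+0+0+0+0+0+0+0 mod 2 = 0
  c[26] = d·G[:,26] = (11101110110111100001000111)·(00000000000000000000010000) mod 2 = 0+0+0+0+0+0+0+0+0+0+0+0+0+0+0+0+0+0+0+0+0+0+0+0+0+0 mod 2 = 0
  c[27] = d·G[:,27] = (11101110110111100001000111)·(00000000000000000000001000) mod 2 = 0+0+0+0+0+0+0+0+0+0+0+0+0+0+0+0+0+0+0+0+0+0+0+0+0+0 mod 2 = 0
  c[28] = d·G[:,28] = (11101110110111100001000111)·(00000000000000000000000100) mod 2 = 0+0+0+0+0+0+0+0+0+0+0+0+0+0+0+0+0+0+0+0+0+0+0+1+0+0 mod 2 = 1
  c[29] = d·G[:,29] = (11101110110111100001000111)·(00000000000000000000000010) mod 2 = 0+0+0+0+0+0+0+0+0+0+0+0+0+0+0+0+0+0+0+0+0+0+0+0+1+0 mod 2 = 1
  c[30] = d·G[:,30] = (11101110110111100001000111)·(00000000000000000000000001) mod 2 = 0+0+0+0+0+0+0+0+0+0+0+0+0+0+0+0+0+0+0+0+0+0+0+0+0+1 mod 2 = 1
Codeword = 0110110111101100111100001000111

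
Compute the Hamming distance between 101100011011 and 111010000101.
XOR = 010110011110, count of 1s = 7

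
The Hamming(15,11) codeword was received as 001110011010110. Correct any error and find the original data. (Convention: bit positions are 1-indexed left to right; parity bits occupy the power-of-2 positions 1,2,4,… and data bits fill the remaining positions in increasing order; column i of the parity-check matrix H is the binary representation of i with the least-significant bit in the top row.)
Syndrome s = H · r^T (mod 2), r = 001110011010110:
  s[0] = (101010101010101)·(001110011010110) mod 2 = 0+0+1+0+1+0+0+0+1+0+1+0+1+0+0 mod 2 = 1
  s[1] = (011001100110011)·(001110011010110) mod 2 = 0+0+1+0+0+0+0+0+0+0+1+0+0+1+0 mod 2 = 1
  s[2] = (000111100001111)·(001110011010110) mod 2 = 0+0+0+1+1+0+0+0+0+0+0+0+1+1+0 mod 2 = 0
  s[3] = (000000011111111)·(001110011010110) mod 2 = 0+0+0+0+0+0+0+1+1+0+1+0+1+1+0 mod 2 = 1
Syndrome = 1101
Column 11 of H equals this syndrome → error at bit 11 (1-indexed).
Flip bit 11: 001110011010110 → 001110011000110
Extract data bits at positions {3,5,6,7,9,10,11,12,13,14,15}: 11001000110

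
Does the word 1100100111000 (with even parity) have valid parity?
Sum of all bits: 1+1+0+0+1+0+0+1+1+1+0+0+0 = 6; 6 mod 2 = 0. Result is 0 → valid parity.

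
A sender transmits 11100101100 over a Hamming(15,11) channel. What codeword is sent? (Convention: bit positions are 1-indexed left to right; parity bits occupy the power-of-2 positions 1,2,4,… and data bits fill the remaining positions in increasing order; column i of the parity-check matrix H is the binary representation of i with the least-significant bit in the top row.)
Codeword c = d · G (mod 2), d = 11100101100:
  c[0] = d·G[:,0] = (11100101100)·(11011010101) mod 2 = 1+1+0+0+0+0+0+0+1+0+0 mod 2 = 1
  c[1] = d·G[:,1] = (11100101100)·(10110110011) mod 2 = 1+0+1+0+0+1+0+0+0+0+0 mod 2 = 1
  c[2] = d·G[:,2] = (11100101100)·(10000000000) mod 2 = 1+0+0+0+0+0+0+0+0+0+0 mod 2 = 1
  c[3] = d·G[:,3] = (11100101100)·(01110001111) mod 2 = 0+1+1+0+0+0+0+1+1+0+0 mod 2 = 0
  c[4] = d·G[:,4] = (11100101100)·(01000000000) mod 2 = 0+1+0+0+0+0+0+0+0+0+0 mod 2 = 1
  c[5] = d·G[:,5] = (11100101100)·(00100000000) mod 2 = 0+0+1+0+0+0+0+0+0+0+0 mod 2 = 1
  c[6] = d·G[:,6] = (11100101100)·(00010000000) mod 2 = 0+0+0+0+0+0+0+0+0+0+0 mod 2 = 0
  c[7] = d·G[:,7] = (11100101100)·(00001111111) mod 2 = 0+0+0+0+0+1+0+1+1+0+0 mod 2 = 1
  c[8] = d·G[:,8] = (11100101100)·(00001000000) mod 2 = 0+0+0+0+0+0+0+0+0+0+0 mod 2 = 0
  c[9] = d·G[:,9] = (11100101100)·(00000100000) mod 2 = 0+0+0+0+0+1+0+0+0+0+0 mod 2 = 1
  c[10] = d·G[:,10] = (11100101100)·(00000010000) mod 2 = 0+0+0+0+0+0+0+0+0+0+0 mod 2 = 0
  c[11] = d·G[:,11] = (11100101100)·(00000001000) mod 2 = 0+0+0+0+0+0+0+1+0+0+0 mod 2 = 1
  c[12] = d·G[:,12] = (11100101100)·(00000000100) mod 2 = 0+0+0+0+0+0+0+0+1+0+0 mod 2 = 1
  c[13] = d·G[:,13] = (11100101100)·(00000000010) mod 2 = 0+0+0+0+0+0+0+0+0+0+0 mod 2 = 0
  c[14] = d·G[:,14] = (11100101100)·(00000000001) mod 2 = 0+0+0+0+0+0+0+0+0+0+0 mod 2 = 0
Codeword = 111011010101100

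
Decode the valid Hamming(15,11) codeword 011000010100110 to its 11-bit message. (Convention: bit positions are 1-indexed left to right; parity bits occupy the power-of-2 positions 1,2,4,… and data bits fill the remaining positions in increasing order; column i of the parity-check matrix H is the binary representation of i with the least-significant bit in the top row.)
Parity bits occupy power-of-2 positions; data bits are at positions {3,5,6,7,9,10,11,12,13,14,15} (1-indexed).
Extract: c[3]=1 c[5]=0 c[6]=0 c[7]=0 c[9]=0 c[10]=1 c[11]=0 c[12]=0 c[13]=1 c[14]=1 c[15]=0
Data = 10000100110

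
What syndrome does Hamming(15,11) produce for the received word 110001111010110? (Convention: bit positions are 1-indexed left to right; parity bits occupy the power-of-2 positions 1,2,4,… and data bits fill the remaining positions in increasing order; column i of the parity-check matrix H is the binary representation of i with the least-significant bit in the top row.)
Syndrome s = H · r^T (mod 2), r = 110001111010110:
  s[0] = (101010101010101)·(110001111010110) mod 2 = 1+0+0+0+0+0+1+0+1+0+1+0+1+0+0 mod 2 = 1
  s[1] = (011001100110011)·(110001111010110) mod 2 = 0+1+0+0+0+1+1+0+0+0+1+0+0+1+0 mod 2 = 1
  s[2] = (000111100001111)·(110001111010110) mod 2 = 0+0+0+0+0+1+1+0+0+0+0+0+1+1+0 mod 2 = 0
  s[3] = (000000011111111)·(110001111010110) mod 2 = 0+0+0+0+0+0+0+1+1+0+1+0+1+1+0 mod 2 = 1
Syndrome = 1101
Non-zero syndrome: error at position 11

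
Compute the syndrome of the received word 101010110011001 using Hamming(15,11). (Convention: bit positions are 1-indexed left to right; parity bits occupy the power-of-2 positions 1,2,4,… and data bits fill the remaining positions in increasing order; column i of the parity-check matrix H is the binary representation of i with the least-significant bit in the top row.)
Syndrome s = H · r^T (mod 2), r = 101010110011001:
  s[0] = (101010101010101)·(101010110011001) mod 2 = 1+0+1+0+1+0+1+0+0+0+1+0+0+0+1 mod 2 = 0
  s[1] = (011001100110011)·(101010110011001) mod 2 = 0+0+1+0+0+0+1+0+0+0+1+0+0+0+1 mod 2 = 0
  s[2] = (000111100001111)·(101010110011001) mod 2 = 0+0+0+0+1+0+1+0+0+0+0+1+0+0+1 mod 2 = 0
  s[3] = (000000011111111)·(101010110011001) mod 2 = 0+0+0+0+0+0+0+1+0+0+1+1+0+0+1 mod 2 = 0
Syndrome = 0000
s = 0: no error detected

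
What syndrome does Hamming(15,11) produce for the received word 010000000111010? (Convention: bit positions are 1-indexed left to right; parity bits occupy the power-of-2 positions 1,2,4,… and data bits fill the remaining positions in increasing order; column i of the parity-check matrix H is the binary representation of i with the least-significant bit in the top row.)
Syndrome s = H · r^T (mod 2), r = 010000000111010:
  s[0] = (101010101010101)·(010000000111010) mod 2 = 0+0+0+0+0+0+0+0+0+0+1+0+0+0+0 mod 2 = 1
  s[1] = (011001100110011)·(010000000111010) mod 2 = 0+1+0+0+0+0+0+0+0+1+1+0+0+1+0 mod 2 = 0
  s[2] = (000111100001111)·(010000000111010) mod 2 = 0+0+0+0+0+0+0+0+0+0+0+1+0+1+0 mod 2 = 0
  s[3] = (000000011111111)·(010000000111010) mod 2 = 0+0+0+0+0+0+0+0+0+1+1+1+0+1+0 mod 2 = 0
Syndrome = 1000
Non-zero syndrome: error at position 1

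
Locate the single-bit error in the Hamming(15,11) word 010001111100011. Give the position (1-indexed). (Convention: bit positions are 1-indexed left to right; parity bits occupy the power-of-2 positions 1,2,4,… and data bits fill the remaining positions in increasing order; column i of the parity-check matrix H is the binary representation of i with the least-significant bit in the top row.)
Syndrome s = H · r^T (mod 2), r = 010001111100011:
  s[0] = (101010101010101)·(010001111100011) mod 2 = 0+0+0+0+0+0+1+0+1+0+0+0+0+0+1 mod 2 = 1
  s[1] = (011001100110011)·(010001111100011) mod 2 = 0+1+0+0+0+1+1+0+0+1+0+0+0+1+1 mod 2 = 0
  s[2] = (000111100001111)·(010001111100011) mod 2 = 0+0+0+0+0+1+1+0+0+0+0+0+0+1+1 mod 2 = 0
  s[3] = (000000011111111)·(010001111100011) mod 2 = 0+0+0+0+0+0+0+1+1+1+0+0+0+1+1 mod 2 = 1
Syndrome = 1001
Column i of H is the binary representation of i, so the syndrome is the binary index of the flipped bit.
Read s = 1001 with s[0] as LSB: 1·2^0 + 0·2^1 + 0·2^2 + 1·2^3 = 9.
Error is at bit position 9.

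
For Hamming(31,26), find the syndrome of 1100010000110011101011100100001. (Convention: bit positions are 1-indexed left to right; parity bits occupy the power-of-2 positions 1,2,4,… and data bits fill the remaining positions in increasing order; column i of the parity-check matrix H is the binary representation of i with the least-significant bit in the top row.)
Syndrome s = H · r^T (mod 2), r = 1100010000110011101011100100001:
  s[0] = (1010101010101010101010101010101)·(1100010000110011101011100100001) mod 2 = 1+0+0+0+0+0+0+0+0+0+1+0+0+0+1+0+1+0+1+0+1+0+1+0+0+0+0+0+0+0+1 mod 2 = 0
  s[1] = (0110011001100110011001100110011)·(1100010000110011101011100100001) mod 2 = 0+1+0+0+0+1+0+0+0+0+1+0+0+0+1+0+0+0+1+0+0+1+1+0+0+1+0+0+0+0+1 mod 2 = 1
  s[2] = (0001111000011110000111100001111)·(1100010000110011101011100100001) mod 2 = 0+0+0+0+0+1+0+0+0+0+0+1+0+0+1+0+0+0+0+0+1+1+1+0+0+0+0+0+0+0+1 mod 2 = 1
  s[3] = (0000000111111110000000011111111)·(1100010000110011101011100100001) mod 2 = 0+0+0+0+0+0+0+0+0+0+1+1+0+0+1+0+0+0+0+0+0+0+0+0+0+1+0+0+0+0+1 mod 2 = 1
  s[4] = (0000000000000001111111111111111)·(1100010000110011101011100100001) mod 2 = 0+0+0+0+0+0+0+0+0+0+0+0+0+0+0+1+1+0+1+0+1+1+1+0+0+1+0+0+0+0+1 mod 2 = 0
Syndrome = 01110
Non-zero syndrome: error at position 14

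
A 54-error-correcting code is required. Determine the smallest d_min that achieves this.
Correcting t errors requires d_min ≥ 2t + 1 = 2·54 + 1 = 109.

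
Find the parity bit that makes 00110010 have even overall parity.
Sum of data bits: 0+0+1+1+0+0+1+0 = 3.
3 mod 2 = 1, so parity bit = 1.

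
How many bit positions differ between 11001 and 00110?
XOR = 11111, count of 1s = 5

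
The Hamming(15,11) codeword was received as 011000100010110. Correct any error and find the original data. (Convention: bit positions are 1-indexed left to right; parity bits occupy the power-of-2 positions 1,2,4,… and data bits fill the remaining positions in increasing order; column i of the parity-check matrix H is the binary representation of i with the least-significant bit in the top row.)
Syndrome s = H · r^T (mod 2), r = 011000100010110:
  s[0] = (101010101010101)·(011000100010110) mod 2 = 0+0+1+0+0+0+1+0+0+0+1+0+1+0+0 mod 2 = 0
  s[1] = (011001100110011)·(011000100010110) mod 2 = 0+1+1+0+0+0+1+0+0+0+1+0+0+1+0 mod 2 = 1
  s[2] = (000111100001111)·(011000100010110) mod 2 = 0+0+0+0+0+0+1+0+0+0+0+0+1+1+0 mod 2 = 1
  s[3] = (000000011111111)·(011000100010110) mod 2 = 0+0+0+0+0+0+0+0+0+0+1+0+1+1+0 mod 2 = 1
Syndrome = 0111
Column 14 of H equals this syndrome → error at bit 14 (1-indexed).
Flip bit 14: 011000100010110 → 011000100010100
Extract data bits at positions {3,5,6,7,9,10,11,12,13,14,15}: 10010010100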